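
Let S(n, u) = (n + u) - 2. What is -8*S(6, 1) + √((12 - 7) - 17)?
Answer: -40 + 2*I*√3 ≈ -40.0 + 3.4641*I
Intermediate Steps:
S(n, u) = -2 + n + u
-8*S(6, 1) + √((12 - 7) - 17) = -8*(-2 + 6 + 1) + √((12 - 7) - 17) = -8*5 + √(5 - 17) = -40 + √(-12) = -40 + 2*I*√3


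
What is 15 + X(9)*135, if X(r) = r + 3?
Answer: 1635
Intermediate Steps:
X(r) = 3 + r
15 + X(9)*135 = 15 + (3 + 9)*135 = 15 + 12*135 = 15 + 1620 = 1635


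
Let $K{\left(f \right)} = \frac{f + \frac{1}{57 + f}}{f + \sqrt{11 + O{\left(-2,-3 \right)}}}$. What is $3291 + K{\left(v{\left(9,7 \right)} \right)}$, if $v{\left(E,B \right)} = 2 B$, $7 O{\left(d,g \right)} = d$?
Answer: $\frac{303155827}{92087} - \frac{4975 \sqrt{21}}{92087} \approx 3291.8$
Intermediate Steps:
$O{\left(d,g \right)} = \frac{d}{7}$
$K{\left(f \right)} = \frac{f + \frac{1}{57 + f}}{f + \frac{5 \sqrt{21}}{7}}$ ($K{\left(f \right)} = \frac{f + \frac{1}{57 + f}}{f + \sqrt{11 + \frac{1}{7} \left(-2\right)}} = \frac{f + \frac{1}{57 + f}}{f + \sqrt{11 - \frac{2}{7}}} = \frac{f + \frac{1}{57 + f}}{f + \sqrt{\frac{75}{7}}} = \frac{f + \frac{1}{57 + f}}{f + \frac{5 \sqrt{21}}{7}}$)
$3291 + K{\left(v{\left(9,7 \right)} \right)} = 3291 + \frac{7 \left(1 + \left(2 \cdot 7\right)^{2} + 57 \cdot 2 \cdot 7\right)}{7 \left(2 \cdot 7\right)^{2} + 285 \sqrt{21} + 399 \cdot 2 \cdot 7 + 5 \cdot 2 \cdot 7 \sqrt{21}} = 3291 + \frac{7 \left(1 + 14^{2} + 57 \cdot 14\right)}{7 \cdot 14^{2} + 285 \sqrt{21} + 399 \cdot 14 + 5 \cdot 14 \sqrt{21}} = 3291 + \frac{7 \left(1 + 196 + 798\right)}{7 \cdot 196 + 285 \sqrt{21} + 5586 + 70 \sqrt{21}} = 3291 + 7 \frac{1}{1372 + 285 \sqrt{21} + 5586 + 70 \sqrt{21}} \cdot 995 = 3291 + 7 \frac{1}{6958 + 355 \sqrt{21}} \cdot 995 = 3291 + \frac{6965}{6958 + 355 \sqrt{21}}$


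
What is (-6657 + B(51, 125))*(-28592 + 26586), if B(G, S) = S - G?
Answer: 13205498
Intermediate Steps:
(-6657 + B(51, 125))*(-28592 + 26586) = (-6657 + (125 - 1*51))*(-28592 + 26586) = (-6657 + (125 - 51))*(-2006) = (-6657 + 74)*(-2006) = -6583*(-2006) = 13205498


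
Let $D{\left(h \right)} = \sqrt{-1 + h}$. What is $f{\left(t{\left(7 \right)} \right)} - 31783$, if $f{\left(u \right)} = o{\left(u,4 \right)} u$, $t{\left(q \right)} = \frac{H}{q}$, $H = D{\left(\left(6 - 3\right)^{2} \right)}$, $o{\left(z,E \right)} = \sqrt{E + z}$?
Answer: $-31783 + \frac{4 \sqrt{98 + 7 \sqrt{2}}}{49} \approx -31782.0$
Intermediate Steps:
$H = 2 \sqrt{2}$ ($H = \sqrt{-1 + \left(6 - 3\right)^{2}} = \sqrt{-1 + 3^{2}} = \sqrt{-1 + 9} = \sqrt{8} = 2 \sqrt{2} \approx 2.8284$)
$t{\left(q \right)} = \frac{2 \sqrt{2}}{q}$
$f{\left(u \right)} = u \sqrt{4 + u}$ ($f{\left(u \right)} = \sqrt{4 + u} u = u \sqrt{4 + u}$)
$f{\left(t{\left(7 \right)} \right)} - 31783 = \frac{2 \sqrt{2}}{7} \sqrt{4 + \frac{2 \sqrt{2}}{7}} - 31783 = \frac{2 \sqrt{2} \sqrt{4 + \frac{2 \sqrt{2}}{7}}}{7} - 31783 = -31783 + \frac{2 \sqrt{2} \sqrt{4 + \frac{2 \sqrt{2}}{7}}}{7}$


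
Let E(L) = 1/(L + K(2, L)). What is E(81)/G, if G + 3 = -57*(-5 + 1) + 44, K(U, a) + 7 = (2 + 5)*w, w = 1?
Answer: 1/21789 ≈ 4.5895e-5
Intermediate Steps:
K(U, a) = 0 (K(U, a) = -7 + (2 + 5)*1 = -7 + 7*1 = -7 + 7 = 0)
E(L) = 1/L (E(L) = 1/(L + 0) = 1/L)
G = 269 (G = -3 + (-57*(-5 + 1) + 44) = -3 + (-57*(-4) + 44) = -3 + (-19*(-12) + 44) = -3 + (228 + 44) = -3 + 272 = 269)
E(81)/G = 1/(81*269) = (1/81)*(1/269) = 1/21789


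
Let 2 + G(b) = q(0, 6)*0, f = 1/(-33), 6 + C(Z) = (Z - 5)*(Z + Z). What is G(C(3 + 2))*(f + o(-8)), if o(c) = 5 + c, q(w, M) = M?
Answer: 200/33 ≈ 6.0606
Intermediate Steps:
C(Z) = -6 + 2*Z*(-5 + Z) (C(Z) = -6 + (Z - 5)*(Z + Z) = -6 + (-5 + Z)*(2*Z) = -6 + 2*Z*(-5 + Z))
f = -1/33 ≈ -0.030303
G(b) = -2 (G(b) = -2 + 6*0 = -2 + 0 = -2)
G(C(3 + 2))*(f + o(-8)) = -2*(-1/33 + (5 - 8)) = -2*(-1/33 - 3) = -2*(-100/33) = 200/33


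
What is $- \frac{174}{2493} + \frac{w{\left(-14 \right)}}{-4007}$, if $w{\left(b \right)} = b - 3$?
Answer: $- \frac{218279}{3329817} \approx -0.065553$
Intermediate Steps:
$w{\left(b \right)} = -3 + b$ ($w{\left(b \right)} = b - 3 = -3 + b$)
$- \frac{174}{2493} + \frac{w{\left(-14 \right)}}{-4007} = - \frac{174}{2493} + \frac{-3 - 14}{-4007} = \left(-174\right) \frac{1}{2493} - - \frac{17}{4007} = - \frac{58}{831} + \frac{17}{4007} = - \frac{218279}{3329817}$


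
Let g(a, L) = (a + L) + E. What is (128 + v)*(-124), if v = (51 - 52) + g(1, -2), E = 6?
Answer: -16368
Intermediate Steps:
g(a, L) = 6 + L + a (g(a, L) = (a + L) + 6 = (L + a) + 6 = 6 + L + a)
v = 4 (v = (51 - 52) + (6 - 2 + 1) = -1 + 5 = 4)
(128 + v)*(-124) = (128 + 4)*(-124) = 132*(-124) = -16368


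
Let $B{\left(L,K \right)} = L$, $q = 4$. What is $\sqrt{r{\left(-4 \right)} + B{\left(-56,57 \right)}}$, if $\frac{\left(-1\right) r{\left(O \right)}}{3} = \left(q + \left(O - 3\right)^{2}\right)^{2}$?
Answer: $i \sqrt{8483} \approx 92.103 i$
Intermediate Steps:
$r{\left(O \right)} = - 3 \left(4 + \left(-3 + O\right)^{2}\right)^{2}$ ($r{\left(O \right)} = - 3 \left(4 + \left(O - 3\right)^{2}\right)^{2} = - 3 \left(4 + \left(-3 + O\right)^{2}\right)^{2}$)
$\sqrt{r{\left(-4 \right)} + B{\left(-56,57 \right)}} = \sqrt{- 3 \left(4 + \left(-3 - 4\right)^{2}\right)^{2} - 56} = \sqrt{- 3 \left(4 + \left(-7\right)^{2}\right)^{2} - 56} = \sqrt{- 3 \left(4 + 49\right)^{2} - 56} = \sqrt{- 3 \cdot 53^{2} - 56} = \sqrt{\left(-3\right) 2809 - 56} = \sqrt{-8427 - 56} = \sqrt{-8483} = i \sqrt{8483}$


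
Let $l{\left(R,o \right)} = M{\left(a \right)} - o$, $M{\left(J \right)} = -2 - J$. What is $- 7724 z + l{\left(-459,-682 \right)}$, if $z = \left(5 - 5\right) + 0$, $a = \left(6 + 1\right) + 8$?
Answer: $665$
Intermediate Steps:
$a = 15$ ($a = 7 + 8 = 15$)
$z = 0$ ($z = 0 + 0 = 0$)
$l{\left(R,o \right)} = -17 - o$ ($l{\left(R,o \right)} = \left(-2 - 15\right) - o = -17 - o$)
$- 7724 z + l{\left(-459,-682 \right)} = \left(-7724\right) 0 - -665 = 0 + \left(-17 + 682\right) = 0 + 665 = 665$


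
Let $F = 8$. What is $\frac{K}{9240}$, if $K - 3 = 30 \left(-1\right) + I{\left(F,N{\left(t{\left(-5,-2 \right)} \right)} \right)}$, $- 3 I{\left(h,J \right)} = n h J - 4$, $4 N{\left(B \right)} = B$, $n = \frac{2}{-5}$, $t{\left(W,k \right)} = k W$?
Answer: $- \frac{23}{9240} \approx -0.0024892$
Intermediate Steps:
$t{\left(W,k \right)} = W k$
$n = - \frac{2}{5}$ ($n = 2 \left(- \frac{1}{5}\right) = - \frac{2}{5} \approx -0.4$)
$N{\left(B \right)} = \frac{B}{4}$
$I{\left(h,J \right)} = \frac{4}{3} + \frac{2 J h}{15}$ ($I{\left(h,J \right)} = - \frac{- \frac{2 h}{5} J - 4}{3} = - \frac{- \frac{2 J h}{5} - 4}{3} = - \frac{-4 - \frac{2 J h}{5}}{3} = \frac{4}{3} + \frac{2 J h}{15}$)
$K = -23$ ($K = 3 + \left(30 \left(-1\right) + \left(\frac{4}{3} + \frac{2}{15} \frac{\left(-5\right) \left(-2\right)}{4} \cdot 8\right)\right) = 3 - \left(\frac{86}{3} - \frac{2}{15} \cdot \frac{1}{4} \cdot 10 \cdot 8\right) = 3 - \left(\frac{86}{3} - \frac{8}{3}\right) = 3 + \left(-30 + \left(\frac{4}{3} + \frac{8}{3}\right)\right) = 3 + \left(-30 + 4\right) = 3 - 26 = -23$)
$\frac{K}{9240} = - \frac{23}{9240}$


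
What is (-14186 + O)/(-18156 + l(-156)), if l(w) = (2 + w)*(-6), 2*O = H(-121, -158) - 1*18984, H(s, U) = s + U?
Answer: 47635/34464 ≈ 1.3822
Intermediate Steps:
H(s, U) = U + s
O = -19263/2 (O = ((-158 - 121) - 1*18984)/2 = (-279 - 18984)/2 = (½)*(-19263) = -19263/2 ≈ -9631.5)
l(w) = -12 - 6*w
(-14186 + O)/(-18156 + l(-156)) = (-14186 - 19263/2)/(-18156 + (-12 - 6*(-156))) = -47635/(2*(-18156 + (-12 + 936))) = -47635/(2*(-18156 + 924)) = -47635/2/(-17232) = -47635/2*(-1/17232) = 47635/34464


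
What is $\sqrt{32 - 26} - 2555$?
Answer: $-2555 + \sqrt{6} \approx -2552.6$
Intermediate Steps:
$\sqrt{32 - 26} - 2555 = \sqrt{6} - 2555 = -2555 + \sqrt{6}$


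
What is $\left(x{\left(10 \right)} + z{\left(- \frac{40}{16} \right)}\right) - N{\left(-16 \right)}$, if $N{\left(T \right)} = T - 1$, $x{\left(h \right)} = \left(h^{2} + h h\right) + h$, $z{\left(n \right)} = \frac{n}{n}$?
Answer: $228$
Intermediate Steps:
$z{\left(n \right)} = 1$
$x{\left(h \right)} = h + 2 h^{2}$ ($x{\left(h \right)} = \left(h^{2} + h^{2}\right) + h = 2 h^{2} + h = h + 2 h^{2}$)
$N{\left(T \right)} = -1 + T$
$\left(x{\left(10 \right)} + z{\left(- \frac{40}{16} \right)}\right) - N{\left(-16 \right)} = \left(10 \left(1 + 2 \cdot 10\right) + 1\right) - \left(-1 - 16\right) = \left(10 \left(1 + 20\right) + 1\right) - -17 = \left(10 \cdot 21 + 1\right) + 17 = \left(210 + 1\right) + 17 = 211 + 17 = 228$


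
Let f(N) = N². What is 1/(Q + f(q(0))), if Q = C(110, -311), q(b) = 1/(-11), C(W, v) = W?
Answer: 121/13311 ≈ 0.0090902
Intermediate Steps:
q(b) = -1/11
Q = 110
1/(Q + f(q(0))) = 1/(110 + (-1/11)²) = 1/(110 + 1/121) = 1/(13311/121) = 121/13311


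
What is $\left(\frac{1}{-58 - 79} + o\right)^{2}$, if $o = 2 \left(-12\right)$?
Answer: $\frac{10817521}{18769} \approx 576.35$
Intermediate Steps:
$o = -24$
$\left(\frac{1}{-58 - 79} + o\right)^{2} = \left(\frac{1}{-58 - 79} - 24\right)^{2} = \left(\frac{1}{-137} - 24\right)^{2} = \left(- \frac{1}{137} - 24\right)^{2} = \left(- \frac{3289}{137}\right)^{2} = \frac{10817521}{18769}$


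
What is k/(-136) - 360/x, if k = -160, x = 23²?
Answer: 4460/8993 ≈ 0.49594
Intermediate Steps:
x = 529
k/(-136) - 360/x = -160/(-136) - 360/529 = -160*(-1/136) - 360*1/529 = 20/17 - 360/529 = 4460/8993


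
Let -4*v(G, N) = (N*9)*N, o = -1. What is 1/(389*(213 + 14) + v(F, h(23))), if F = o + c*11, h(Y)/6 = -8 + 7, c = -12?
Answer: 1/88222 ≈ 1.1335e-5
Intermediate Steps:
h(Y) = -6 (h(Y) = 6*(-8 + 7) = 6*(-1) = -6)
F = -133 (F = -1 - 12*11 = -1 - 132 = -133)
v(G, N) = -9*N**2/4 (v(G, N) = -N*9*N/4 = -9*N*N/4 = -9*N**2/4)
1/(389*(213 + 14) + v(F, h(23))) = 1/(389*(213 + 14) - 9/4*(-6)**2) = 1/(389*227 - 9/4*36) = 1/(88303 - 81) = 1/88222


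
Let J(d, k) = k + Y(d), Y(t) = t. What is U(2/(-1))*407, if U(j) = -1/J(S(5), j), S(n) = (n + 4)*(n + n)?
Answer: -37/8 ≈ -4.6250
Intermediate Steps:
S(n) = 2*n*(4 + n) (S(n) = (4 + n)*(2*n) = 2*n*(4 + n))
J(d, k) = d + k (J(d, k) = k + d = d + k)
U(j) = -1/(90 + j) (U(j) = -1/(2*5*(4 + 5) + j) = -1/(2*5*9 + j) = -1/(90 + j))
U(2/(-1))*407 = -1/(90 + 2/(-1))*407 = -1/(90 + 2*(-1))*407 = -1/(90 - 2)*407 = -1/88*407 = -37/8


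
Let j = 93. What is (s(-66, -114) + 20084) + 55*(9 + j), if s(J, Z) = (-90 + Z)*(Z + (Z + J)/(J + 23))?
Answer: 2068130/43 ≈ 48096.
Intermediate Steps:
s(J, Z) = (-90 + Z)*(Z + (J + Z)/(23 + J))
(s(-66, -114) + 20084) + 55*(9 + j) = ((-2160*(-114) - 90*(-66) + 24*(-114)² - 66*(-114)² - 89*(-66)*(-114))/(23 - 66) + 20084) + 55*(9 + 93) = ((246240 + 5940 + 24*12996 - 66*12996 - 669636)/(-43) + 20084) + 55*102 = (-(246240 + 5940 + 311904 - 857736 - 669636)/43 + 20084) + 5610 = (-1/43*(-963288) + 20084) + 5610 = (963288/43 + 20084) + 5610 = 1826900/43 + 5610 = 2068130/43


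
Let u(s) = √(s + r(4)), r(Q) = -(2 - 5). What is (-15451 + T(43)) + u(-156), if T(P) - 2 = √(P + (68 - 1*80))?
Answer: -15449 + √31 + 3*I*√17 ≈ -15443.0 + 12.369*I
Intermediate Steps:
r(Q) = 3 (r(Q) = -1*(-3) = 3)
T(P) = 2 + √(-12 + P) (T(P) = 2 + √(P + (68 - 1*80)) = 2 + √(P + (68 - 80)) = 2 + √(P - 12) = 2 + √(-12 + P))
u(s) = √(3 + s) (u(s) = √(s + 3) = √(3 + s))
(-15451 + T(43)) + u(-156) = (-15451 + (2 + √(-12 + 43))) + √(3 - 156) = (-15451 + (2 + √31)) + √(-153) = (-15449 + √31) + 3*I*√17 = -15449 + √31 + 3*I*√17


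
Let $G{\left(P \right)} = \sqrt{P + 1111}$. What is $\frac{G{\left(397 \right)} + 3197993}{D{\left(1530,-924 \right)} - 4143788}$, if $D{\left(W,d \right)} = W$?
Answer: $- \frac{3197993}{4142258} - \frac{\sqrt{377}}{2071129} \approx -0.77205$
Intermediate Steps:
$G{\left(P \right)} = \sqrt{1111 + P}$
$\frac{G{\left(397 \right)} + 3197993}{D{\left(1530,-924 \right)} - 4143788} = \frac{\sqrt{1111 + 397} + 3197993}{1530 - 4143788} = \frac{\sqrt{1508} + 3197993}{-4142258} = \left(2 \sqrt{377} + 3197993\right) \left(- \frac{1}{4142258}\right) = \left(3197993 + 2 \sqrt{377}\right) \left(- \frac{1}{4142258}\right) = - \frac{3197993}{4142258} - \frac{\sqrt{377}}{2071129}$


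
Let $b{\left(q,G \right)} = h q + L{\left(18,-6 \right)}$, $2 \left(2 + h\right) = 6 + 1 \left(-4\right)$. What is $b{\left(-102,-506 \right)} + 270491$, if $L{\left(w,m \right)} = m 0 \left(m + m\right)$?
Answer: $270593$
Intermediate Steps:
$h = -1$ ($h = -2 + \frac{6 + 1 \left(-4\right)}{2} = -2 + \frac{6 - 4}{2} = -2 + \frac{1}{2} \cdot 2 = -2 + 1 = -1$)
$L{\left(w,m \right)} = 0$ ($L{\left(w,m \right)} = 0 \cdot 2 m = 0$)
$b{\left(q,G \right)} = - q$ ($b{\left(q,G \right)} = - q + 0 = - q$)
$b{\left(-102,-506 \right)} + 270491 = \left(-1\right) \left(-102\right) + 270491 = 102 + 270491 = 270593$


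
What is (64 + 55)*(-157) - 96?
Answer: -18779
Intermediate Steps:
(64 + 55)*(-157) - 96 = 119*(-157) - 96 = -18683 - 96 = -18779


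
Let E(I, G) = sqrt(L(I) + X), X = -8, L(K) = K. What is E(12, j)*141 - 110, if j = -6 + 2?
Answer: 172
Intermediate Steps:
j = -4
E(I, G) = sqrt(-8 + I) (E(I, G) = sqrt(I - 8) = sqrt(-8 + I))
E(12, j)*141 - 110 = sqrt(-8 + 12)*141 - 110 = sqrt(4)*141 - 110 = 2*141 - 110 = 282 - 110 = 172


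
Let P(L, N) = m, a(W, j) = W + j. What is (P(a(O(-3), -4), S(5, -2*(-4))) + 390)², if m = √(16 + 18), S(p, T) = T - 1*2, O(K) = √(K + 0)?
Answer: (390 + √34)² ≈ 1.5668e+5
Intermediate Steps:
O(K) = √K
S(p, T) = -2 + T (S(p, T) = T - 2 = -2 + T)
m = √34 ≈ 5.8309
P(L, N) = √34
(P(a(O(-3), -4), S(5, -2*(-4))) + 390)² = (√34 + 390)² = (390 + √34)²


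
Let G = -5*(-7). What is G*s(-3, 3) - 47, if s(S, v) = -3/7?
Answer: -62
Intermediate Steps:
G = 35
s(S, v) = -3/7 (s(S, v) = -3*⅐ = -3/7)
G*s(-3, 3) - 47 = 35*(-3/7) - 47 = -15 - 47 = -62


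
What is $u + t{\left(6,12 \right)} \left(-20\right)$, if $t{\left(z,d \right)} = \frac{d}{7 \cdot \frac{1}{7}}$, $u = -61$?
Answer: $-301$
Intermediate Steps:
$t{\left(z,d \right)} = d$ ($t{\left(z,d \right)} = \frac{d}{7 \cdot \frac{1}{7}} = \frac{d}{1} = d 1 = d$)
$u + t{\left(6,12 \right)} \left(-20\right) = -61 + 12 \left(-20\right) = -61 - 240 = -301$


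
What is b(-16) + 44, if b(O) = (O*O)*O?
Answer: -4052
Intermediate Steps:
b(O) = O³ (b(O) = O²*O = O³)
b(-16) + 44 = (-16)³ + 44 = -4096 + 44 = -4052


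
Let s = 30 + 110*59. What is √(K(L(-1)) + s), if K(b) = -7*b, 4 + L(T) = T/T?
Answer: √6541 ≈ 80.876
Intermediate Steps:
L(T) = -3 (L(T) = -4 + T/T = -4 + 1 = -3)
s = 6520 (s = 30 + 6490 = 6520)
√(K(L(-1)) + s) = √(-7*(-3) + 6520) = √(21 + 6520) = √6541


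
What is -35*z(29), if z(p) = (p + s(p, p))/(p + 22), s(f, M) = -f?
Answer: 0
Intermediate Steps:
z(p) = 0 (z(p) = (p - p)/(p + 22) = 0/(22 + p) = 0)
-35*z(29) = -35*0 = 0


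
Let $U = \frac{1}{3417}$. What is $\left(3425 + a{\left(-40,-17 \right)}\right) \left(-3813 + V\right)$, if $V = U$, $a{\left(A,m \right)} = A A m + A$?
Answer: $\frac{310286111300}{3417} \approx 9.0807 \cdot 10^{7}$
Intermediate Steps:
$a{\left(A,m \right)} = A + m A^{2}$ ($a{\left(A,m \right)} = A^{2} m + A = m A^{2} + A = A + m A^{2}$)
$U = \frac{1}{3417} \approx 0.00029265$
$V = \frac{1}{3417} \approx 0.00029265$
$\left(3425 + a{\left(-40,-17 \right)}\right) \left(-3813 + V\right) = \left(3425 - 40 \left(1 - -680\right)\right) \left(-3813 + \frac{1}{3417}\right) = \left(3425 - 40 \left(1 + 680\right)\right) \left(- \frac{13029020}{3417}\right) = \left(3425 - 27240\right) \left(- \frac{13029020}{3417}\right) = \left(-23815\right) \left(- \frac{13029020}{3417}\right) = \frac{310286111300}{3417}$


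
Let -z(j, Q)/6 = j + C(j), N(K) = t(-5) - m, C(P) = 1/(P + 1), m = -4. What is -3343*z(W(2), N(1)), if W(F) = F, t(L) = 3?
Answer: 46802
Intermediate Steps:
C(P) = 1/(1 + P)
N(K) = 7 (N(K) = 3 - 1*(-4) = 3 + 4 = 7)
z(j, Q) = -6*j - 6/(1 + j) (z(j, Q) = -6*(j + 1/(1 + j)) = -6*j - 6/(1 + j))
-3343*z(W(2), N(1)) = -20058*(-1 - 1*2*(1 + 2))/(1 + 2) = -20058*(-1 - 1*2*3)/3 = -20058*(-1 - 6)/3 = -20058*(-7)/3 = -3343*(-14) = 46802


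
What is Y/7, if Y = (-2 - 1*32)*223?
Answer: -7582/7 ≈ -1083.1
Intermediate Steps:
Y = -7582 (Y = (-2 - 32)*223 = -34*223 = -7582)
Y/7 = -7582/7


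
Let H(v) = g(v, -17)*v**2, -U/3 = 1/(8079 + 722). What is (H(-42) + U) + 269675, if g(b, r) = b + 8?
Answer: 1845560896/8801 ≈ 2.0970e+5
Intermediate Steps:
g(b, r) = 8 + b
U = -3/8801 (U = -3/(8079 + 722) = -3/8801 ≈ -0.00034087)
H(v) = v**2*(8 + v) (H(v) = (8 + v)*v**2 = v**2*(8 + v))
(H(-42) + U) + 269675 = ((-42)**2*(8 - 42) - 3/8801) + 269675 = (1764*(-34) - 3/8801) + 269675 = (-59976 - 3/8801) + 269675 = -527848779/8801 + 269675 = 1845560896/8801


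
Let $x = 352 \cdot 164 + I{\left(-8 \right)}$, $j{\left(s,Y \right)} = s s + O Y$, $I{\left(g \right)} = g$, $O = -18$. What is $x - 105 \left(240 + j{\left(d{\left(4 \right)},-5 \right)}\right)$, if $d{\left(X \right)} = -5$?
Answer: $20445$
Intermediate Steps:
$j{\left(s,Y \right)} = s^{2} - 18 Y$ ($j{\left(s,Y \right)} = s s - 18 Y = s^{2} - 18 Y$)
$x = 57720$ ($x = 352 \cdot 164 - 8 = 57728 - 8 = 57720$)
$x - 105 \left(240 + j{\left(d{\left(4 \right)},-5 \right)}\right) = 57720 - 105 \left(240 + \left(\left(-5\right)^{2} - -90\right)\right) = 57720 - 105 \left(240 + \left(25 + 90\right)\right) = 57720 - 105 \left(240 + 115\right) = 57720 - 37275 = 20445$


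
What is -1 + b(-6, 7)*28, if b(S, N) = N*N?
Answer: 1371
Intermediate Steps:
b(S, N) = N²
-1 + b(-6, 7)*28 = -1 + 7²*28 = -1 + 49*28 = -1 + 1372 = 1371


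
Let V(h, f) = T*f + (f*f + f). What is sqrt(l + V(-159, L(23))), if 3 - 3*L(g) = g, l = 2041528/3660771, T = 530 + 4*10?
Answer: 2*I*sqrt(12602746399680263)/3660771 ≈ 61.332*I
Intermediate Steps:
T = 570 (T = 530 + 40 = 570)
l = 2041528/3660771 (l = 2041528*(1/3660771) = 2041528/3660771 ≈ 0.55768)
L(g) = 1 - g/3
V(h, f) = f**2 + 571*f (V(h, f) = 570*f + (f*f + f) = 570*f + (f**2 + f) = 570*f + (f + f**2) = f**2 + 571*f)
sqrt(l + V(-159, L(23))) = sqrt(2041528/3660771 + (1 - 1/3*23)*(571 + (1 - 1/3*23))) = sqrt(2041528/3660771 + (1 - 23/3)*(571 + (1 - 23/3))) = sqrt(2041528/3660771 - 20*(571 - 20/3)/3) = sqrt(2041528/3660771 - 20/3*1693/3) = sqrt(2041528/3660771 - 33860/9) = sqrt(-41311777436/10982313) = 2*I*sqrt(12602746399680263)/3660771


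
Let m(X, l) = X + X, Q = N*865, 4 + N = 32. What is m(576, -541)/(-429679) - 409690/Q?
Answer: -17606309095/1040682538 ≈ -16.918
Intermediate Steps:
N = 28 (N = -4 + 32 = 28)
Q = 24220 (Q = 28*865 = 24220)
m(X, l) = 2*X
m(576, -541)/(-429679) - 409690/Q = (2*576)/(-429679) - 409690/24220 = 1152*(-1/429679) - 409690*1/24220 = -1152/429679 - 40969/2422 = -17606309095/1040682538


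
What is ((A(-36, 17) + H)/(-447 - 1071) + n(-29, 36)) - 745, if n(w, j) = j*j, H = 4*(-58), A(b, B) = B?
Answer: 836633/1518 ≈ 551.14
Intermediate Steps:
H = -232
n(w, j) = j**2
((A(-36, 17) + H)/(-447 - 1071) + n(-29, 36)) - 745 = ((17 - 232)/(-447 - 1071) + 36**2) - 745 = (-215/(-1518) + 1296) - 745 = (-215*(-1/1518) + 1296) - 745 = (215/1518 + 1296) - 745 = 1967543/1518 - 745 = 836633/1518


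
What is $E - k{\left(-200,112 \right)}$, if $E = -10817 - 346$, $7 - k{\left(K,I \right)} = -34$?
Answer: $-11204$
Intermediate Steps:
$k{\left(K,I \right)} = 41$ ($k{\left(K,I \right)} = 7 - -34 = 7 + 34 = 41$)
$E = -11163$
$E - k{\left(-200,112 \right)} = -11163 - 41 = -11204$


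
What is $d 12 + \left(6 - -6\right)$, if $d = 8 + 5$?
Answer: $168$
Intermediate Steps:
$d = 13$
$d 12 + \left(6 - -6\right) = 13 \cdot 12 + \left(6 - -6\right) = 156 + \left(6 + 6\right) = 156 + 12 = 168$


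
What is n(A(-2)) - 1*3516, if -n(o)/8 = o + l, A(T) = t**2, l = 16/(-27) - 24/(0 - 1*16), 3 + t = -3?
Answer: -102904/27 ≈ -3811.3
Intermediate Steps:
t = -6 (t = -3 - 3 = -6)
l = 49/54 (l = 16*(-1/27) - 24/(0 - 16) = -16/27 - 24/(-16) = -16/27 - 24*(-1/16) = -16/27 + 3/2 = 49/54 ≈ 0.90741)
A(T) = 36 (A(T) = (-6)**2 = 36)
n(o) = -196/27 - 8*o (n(o) = -8*(o + 49/54) = -8*(49/54 + o) = -196/27 - 8*o)
n(A(-2)) - 1*3516 = (-196/27 - 8*36) - 1*3516 = (-196/27 - 288) - 3516 = -7972/27 - 3516 = -102904/27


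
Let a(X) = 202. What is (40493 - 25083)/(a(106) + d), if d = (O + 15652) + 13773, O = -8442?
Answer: 3082/4237 ≈ 0.72740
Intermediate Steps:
d = 20983 (d = (-8442 + 15652) + 13773 = 7210 + 13773 = 20983)
(40493 - 25083)/(a(106) + d) = (40493 - 25083)/(202 + 20983) = 15410/21185 = 15410*(1/21185) = 3082/4237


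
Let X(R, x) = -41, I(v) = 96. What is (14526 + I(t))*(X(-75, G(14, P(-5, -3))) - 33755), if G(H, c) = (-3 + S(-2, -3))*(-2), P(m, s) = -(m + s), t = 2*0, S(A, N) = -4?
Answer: -494165112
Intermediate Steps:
t = 0
P(m, s) = -m - s
G(H, c) = 14 (G(H, c) = (-3 - 4)*(-2) = -7*(-2) = 14)
(14526 + I(t))*(X(-75, G(14, P(-5, -3))) - 33755) = (14526 + 96)*(-41 - 33755) = 14622*(-33796) = -494165112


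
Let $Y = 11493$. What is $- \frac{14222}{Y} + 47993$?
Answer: $\frac{551569327}{11493} \approx 47992.0$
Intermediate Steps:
$- \frac{14222}{Y} + 47993 = - \frac{14222}{11493} + 47993 = \frac{551569327}{11493}$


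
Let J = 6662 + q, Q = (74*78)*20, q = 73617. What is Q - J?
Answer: 35161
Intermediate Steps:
Q = 115440 (Q = 5772*20 = 115440)
J = 80279 (J = 6662 + 73617 = 80279)
Q - J = 115440 - 1*80279 = 115440 - 80279 = 35161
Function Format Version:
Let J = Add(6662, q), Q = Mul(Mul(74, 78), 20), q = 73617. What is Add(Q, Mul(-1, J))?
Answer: 35161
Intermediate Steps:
Q = 115440 (Q = Mul(5772, 20) = 115440)
J = 80279 (J = Add(6662, 73617) = 80279)
Add(Q, Mul(-1, J)) = Add(115440, Mul(-1, 80279)) = Add(115440, -80279) = 35161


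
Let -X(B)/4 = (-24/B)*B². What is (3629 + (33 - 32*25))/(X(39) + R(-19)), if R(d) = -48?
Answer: 477/616 ≈ 0.77435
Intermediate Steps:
X(B) = 96*B (X(B) = -4*(-24/B)*B² = -(-96)*B = 96*B)
(3629 + (33 - 32*25))/(X(39) + R(-19)) = (3629 + (33 - 32*25))/(96*39 - 48) = (3629 + (33 - 800))/(3744 - 48) = (3629 - 767)/3696 = 2862*(1/3696) = 477/616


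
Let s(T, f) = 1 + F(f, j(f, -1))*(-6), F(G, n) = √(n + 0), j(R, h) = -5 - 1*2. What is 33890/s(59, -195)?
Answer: 33890/253 + 203340*I*√7/253 ≈ 133.95 + 2126.4*I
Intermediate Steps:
j(R, h) = -7 (j(R, h) = -5 - 2 = -7)
F(G, n) = √n
s(T, f) = 1 - 6*I*√7 (s(T, f) = 1 + √(-7)*(-6) = 1 + (I*√7)*(-6) = 1 - 6*I*√7)
33890/s(59, -195) = 33890/(1 - 6*I*√7)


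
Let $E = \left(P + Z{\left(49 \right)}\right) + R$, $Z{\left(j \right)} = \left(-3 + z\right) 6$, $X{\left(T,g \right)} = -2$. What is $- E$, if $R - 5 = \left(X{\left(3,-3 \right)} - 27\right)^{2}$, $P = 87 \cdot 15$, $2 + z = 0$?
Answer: $-2121$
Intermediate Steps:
$z = -2$ ($z = -2 + 0 = -2$)
$Z{\left(j \right)} = -30$ ($Z{\left(j \right)} = \left(-3 - 2\right) 6 = \left(-5\right) 6 = -30$)
$P = 1305$
$R = 846$ ($R = 5 + \left(-2 - 27\right)^{2} = 5 + \left(-29\right)^{2} = 5 + 841 = 846$)
$E = 2121$ ($E = \left(1305 - 30\right) + 846 = 1275 + 846 = 2121$)
$- E = \left(-1\right) 2121 = -2121$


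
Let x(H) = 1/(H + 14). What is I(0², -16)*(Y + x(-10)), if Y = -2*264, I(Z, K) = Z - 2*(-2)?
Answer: -2111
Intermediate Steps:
I(Z, K) = 4 + Z (I(Z, K) = Z + 4 = 4 + Z)
Y = -528
x(H) = 1/(14 + H)
I(0², -16)*(Y + x(-10)) = (4 + 0²)*(-528 + 1/(14 - 10)) = (4 + 0)*(-528 + 1/4) = 4*(-528 + ¼) = 4*(-2111/4) = -2111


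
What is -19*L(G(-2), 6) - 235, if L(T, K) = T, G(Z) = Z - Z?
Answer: -235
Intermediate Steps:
G(Z) = 0
-19*L(G(-2), 6) - 235 = -19*0 - 235 = 0 - 235 = -235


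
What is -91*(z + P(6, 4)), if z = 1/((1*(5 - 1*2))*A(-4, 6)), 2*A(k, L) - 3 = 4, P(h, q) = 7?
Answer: -1937/3 ≈ -645.67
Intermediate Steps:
A(k, L) = 7/2 (A(k, L) = 3/2 + (½)*4 = 3/2 + 2 = 7/2)
z = 2/21 (z = 1/((1*(5 - 1*2))*(7/2)) = 1/((1*(5 - 2))*(7/2)) = 1/((1*3)*(7/2)) = 1/(3*(7/2)) = 1/(21/2) = 2/21 ≈ 0.095238)
-91*(z + P(6, 4)) = -91*(2/21 + 7) = -91*149/21 = -1937/3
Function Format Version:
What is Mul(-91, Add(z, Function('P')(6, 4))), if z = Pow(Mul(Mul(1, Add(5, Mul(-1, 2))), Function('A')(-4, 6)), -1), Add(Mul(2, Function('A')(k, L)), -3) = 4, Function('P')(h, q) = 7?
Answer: Rational(-1937, 3) ≈ -645.67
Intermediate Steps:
Function('A')(k, L) = Rational(7, 2) (Function('A')(k, L) = Add(Rational(3, 2), Mul(Rational(1, 2), 4)) = Add(Rational(3, 2), 2) = Rational(7, 2))
z = Rational(2, 21) (z = Pow(Mul(Mul(1, Add(5, Mul(-1, 2))), Rational(7, 2)), -1) = Pow(Mul(Mul(1, Add(5, -2)), Rational(7, 2)), -1) = Pow(Mul(Mul(1, 3), Rational(7, 2)), -1) = Pow(Mul(3, Rational(7, 2)), -1) = Pow(Rational(21, 2), -1) = Rational(2, 21) ≈ 0.095238)
Mul(-91, Add(z, Function('P')(6, 4))) = Mul(-91, Add(Rational(2, 21), 7)) = Mul(-91, Rational(149, 21)) = Rational(-1937, 3)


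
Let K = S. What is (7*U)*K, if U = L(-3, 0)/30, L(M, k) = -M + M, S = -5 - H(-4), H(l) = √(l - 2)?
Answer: 0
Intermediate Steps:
H(l) = √(-2 + l)
S = -5 - I*√6 (S = -5 - √(-2 - 4) = -5 - √(-6) = -5 - I*√6 ≈ -5.0 - 2.4495*I)
L(M, k) = 0
K = -5 - I*√6 ≈ -5.0 - 2.4495*I
U = 0 (U = 0/30 = 0*(1/30) = 0)
(7*U)*K = (7*0)*(-5 - I*√6) = 0*(-5 - I*√6) = 0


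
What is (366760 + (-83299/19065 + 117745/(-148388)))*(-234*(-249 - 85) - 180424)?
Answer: -26527187866047649621/707254305 ≈ -3.7507e+10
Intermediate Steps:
(366760 + (-83299/19065 + 117745/(-148388)))*(-234*(-249 - 85) - 180424) = (366760 + (-83299*1/19065 + 117745*(-1/148388)))*(-234*(-334) - 180424) = (366760 + (-83299/19065 - 117745/148388))*(78156 - 180424) = (366760 - 14605380437/2829017220)*(-102268) = (1037555750226763/2829017220)*(-102268) = -26527187866047649621/707254305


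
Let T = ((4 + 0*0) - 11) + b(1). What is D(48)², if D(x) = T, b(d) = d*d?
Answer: 36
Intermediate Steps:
b(d) = d²
T = -6 (T = ((4 + 0*0) - 11) + 1² = ((4 + 0) - 11) + 1 = (4 - 11) + 1 = -7 + 1 = -6)
D(x) = -6
D(48)² = (-6)² = 36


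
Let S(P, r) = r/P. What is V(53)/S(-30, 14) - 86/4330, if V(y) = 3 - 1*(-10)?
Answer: -422476/15155 ≈ -27.877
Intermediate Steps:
V(y) = 13 (V(y) = 3 + 10 = 13)
V(53)/S(-30, 14) - 86/4330 = 13/((14/(-30))) - 86/4330 = 13/((14*(-1/30))) - 86*1/4330 = 13/(-7/15) - 43/2165 = 13*(-15/7) - 43/2165 = -195/7 - 43/2165 = -422476/15155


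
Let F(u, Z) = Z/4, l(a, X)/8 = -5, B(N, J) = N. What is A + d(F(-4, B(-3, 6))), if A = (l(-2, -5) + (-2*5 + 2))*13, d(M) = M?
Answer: -2499/4 ≈ -624.75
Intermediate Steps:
l(a, X) = -40 (l(a, X) = 8*(-5) = -40)
F(u, Z) = Z/4 (F(u, Z) = Z*(1/4) = Z/4)
A = -624 (A = (-40 + (-2*5 + 2))*13 = (-40 + (-10 + 2))*13 = (-40 - 8)*13 = -48*13 = -624)
A + d(F(-4, B(-3, 6))) = -624 + (1/4)*(-3) = -624 - 3/4 = -2499/4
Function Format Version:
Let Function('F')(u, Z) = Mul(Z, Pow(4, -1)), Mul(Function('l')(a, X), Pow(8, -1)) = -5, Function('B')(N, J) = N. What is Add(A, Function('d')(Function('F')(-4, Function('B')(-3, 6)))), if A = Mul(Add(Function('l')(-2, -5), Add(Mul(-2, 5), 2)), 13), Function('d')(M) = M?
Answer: Rational(-2499, 4) ≈ -624.75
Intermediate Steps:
Function('l')(a, X) = -40 (Function('l')(a, X) = Mul(8, -5) = -40)
Function('F')(u, Z) = Mul(Rational(1, 4), Z) (Function('F')(u, Z) = Mul(Z, Rational(1, 4)) = Mul(Rational(1, 4), Z))
A = -624 (A = Mul(Add(-40, Add(Mul(-2, 5), 2)), 13) = Mul(Add(-40, Add(-10, 2)), 13) = Mul(Add(-40, -8), 13) = Mul(-48, 13) = -624)
Add(A, Function('d')(Function('F')(-4, Function('B')(-3, 6)))) = Add(-624, Mul(Rational(1, 4), -3)) = Add(-624, Rational(-3, 4)) = Rational(-2499, 4)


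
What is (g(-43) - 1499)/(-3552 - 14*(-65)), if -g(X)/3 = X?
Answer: 685/1321 ≈ 0.51855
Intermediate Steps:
g(X) = -3*X
(g(-43) - 1499)/(-3552 - 14*(-65)) = (-3*(-43) - 1499)/(-3552 - 14*(-65)) = (129 - 1499)/(-3552 + 910) = -1370/(-2642) = -1370*(-1/2642) = 685/1321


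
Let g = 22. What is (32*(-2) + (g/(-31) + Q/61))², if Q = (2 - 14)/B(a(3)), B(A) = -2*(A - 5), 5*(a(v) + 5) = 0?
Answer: 374449757929/89397025 ≈ 4188.6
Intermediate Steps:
a(v) = -5 (a(v) = -5 + (⅕)*0 = -5 + 0 = -5)
B(A) = 10 - 2*A (B(A) = -2*(-5 + A) = 10 - 2*A)
Q = -⅗ (Q = (2 - 14)/(10 - 2*(-5)) = -12/(10 + 10) = -12/20 = -12*1/20 = -⅗ ≈ -0.60000)
(32*(-2) + (g/(-31) + Q/61))² = (32*(-2) + (22/(-31) - ⅗/61))² = (-64 + (22*(-1/31) - ⅗*1/61))² = (-64 + (-22/31 - 3/305))² = (-64 - 6803/9455)² = (-611923/9455)² = 374449757929/89397025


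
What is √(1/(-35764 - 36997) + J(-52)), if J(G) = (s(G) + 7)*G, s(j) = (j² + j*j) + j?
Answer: I*√1476415034604757/72761 ≈ 528.09*I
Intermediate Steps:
s(j) = j + 2*j² (s(j) = (j² + j²) + j = 2*j² + j = j + 2*j²)
J(G) = G*(7 + G*(1 + 2*G)) (J(G) = (G*(1 + 2*G) + 7)*G = (7 + G*(1 + 2*G))*G = G*(7 + G*(1 + 2*G)))
√(1/(-35764 - 36997) + J(-52)) = √(1/(-35764 - 36997) - 52*(7 - 52*(1 + 2*(-52)))) = √(1/(-72761) - 52*(7 - 52*(1 - 104))) = √(-1/72761 - 52*(7 - 52*(-103))) = √(-1/72761 - 52*(7 + 5356)) = √(-1/72761 - 52*5363) = √(-1/72761 - 278876) = √(-20291296637/72761) = I*√1476415034604757/72761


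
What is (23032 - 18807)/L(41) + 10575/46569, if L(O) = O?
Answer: 65729200/636443 ≈ 103.28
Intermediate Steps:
(23032 - 18807)/L(41) + 10575/46569 = (23032 - 18807)/41 + 10575/46569 = 4225*(1/41) + 10575*(1/46569) = 4225/41 + 3525/15523 = 65729200/636443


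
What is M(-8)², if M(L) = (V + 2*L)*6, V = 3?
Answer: 6084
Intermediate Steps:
M(L) = 18 + 12*L (M(L) = (3 + 2*L)*6 = 18 + 12*L)
M(-8)² = (18 + 12*(-8))² = (18 - 96)² = (-78)² = 6084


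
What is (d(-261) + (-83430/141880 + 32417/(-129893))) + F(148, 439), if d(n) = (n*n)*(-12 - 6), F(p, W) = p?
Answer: -2259479061070215/1842921884 ≈ -1.2260e+6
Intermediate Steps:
d(n) = -18*n**2 (d(n) = n**2*(-18) = -18*n**2)
(d(-261) + (-83430/141880 + 32417/(-129893))) + F(148, 439) = (-18*(-261)**2 + (-83430/141880 + 32417/(-129893))) + 148 = (-18*68121 + (-83430*1/141880 + 32417*(-1/129893))) + 148 = (-1226178 + (-8343/14188 - 32417/129893)) + 148 = (-1226178 - 1543629695/1842921884) + 148 = -2259751813509047/1842921884 + 148 = -2259479061070215/1842921884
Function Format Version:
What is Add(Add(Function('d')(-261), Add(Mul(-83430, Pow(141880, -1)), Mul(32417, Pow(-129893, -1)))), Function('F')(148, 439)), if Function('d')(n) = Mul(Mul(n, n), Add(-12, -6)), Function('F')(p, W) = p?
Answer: Rational(-2259479061070215, 1842921884) ≈ -1.2260e+6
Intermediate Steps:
Function('d')(n) = Mul(-18, Pow(n, 2)) (Function('d')(n) = Mul(Pow(n, 2), -18) = Mul(-18, Pow(n, 2)))
Add(Add(Function('d')(-261), Add(Mul(-83430, Pow(141880, -1)), Mul(32417, Pow(-129893, -1)))), Function('F')(148, 439)) = Add(Add(Mul(-18, Pow(-261, 2)), Add(Mul(-83430, Pow(141880, -1)), Mul(32417, Pow(-129893, -1)))), 148) = Add(Add(Mul(-18, 68121), Add(Mul(-83430, Rational(1, 141880)), Mul(32417, Rational(-1, 129893)))), 148) = Add(Add(-1226178, Add(Rational(-8343, 14188), Rational(-32417, 129893))), 148) = Add(Add(-1226178, Rational(-1543629695, 1842921884)), 148) = Add(Rational(-2259751813509047, 1842921884), 148) = Rational(-2259479061070215, 1842921884)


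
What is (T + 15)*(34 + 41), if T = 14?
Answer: 2175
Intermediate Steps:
(T + 15)*(34 + 41) = (14 + 15)*(34 + 41) = 29*75 = 2175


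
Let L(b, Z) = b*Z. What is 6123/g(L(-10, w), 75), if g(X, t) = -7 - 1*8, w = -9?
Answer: -2041/5 ≈ -408.20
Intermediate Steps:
L(b, Z) = Z*b
g(X, t) = -15 (g(X, t) = -7 - 8 = -15)
6123/g(L(-10, w), 75) = 6123/(-15) = 6123*(-1/15) = -2041/5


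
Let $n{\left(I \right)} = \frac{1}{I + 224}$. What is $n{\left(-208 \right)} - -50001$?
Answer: $\frac{800017}{16} \approx 50001.0$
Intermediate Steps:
$n{\left(I \right)} = \frac{1}{224 + I}$
$n{\left(-208 \right)} - -50001 = \frac{1}{224 - 208} - -50001 = \frac{1}{16} + 50001 = \frac{800017}{16}$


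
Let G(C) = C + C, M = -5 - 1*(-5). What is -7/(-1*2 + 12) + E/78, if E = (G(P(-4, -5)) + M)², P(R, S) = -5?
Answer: 227/390 ≈ 0.58205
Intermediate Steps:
M = 0 (M = -5 + 5 = 0)
G(C) = 2*C
E = 100 (E = (2*(-5) + 0)² = (-10 + 0)² = (-10)² = 100)
-7/(-1*2 + 12) + E/78 = -7/(-1*2 + 12) + 100/78 = -7/(-2 + 12) + 100*(1/78) = -7/10 + 50/39 = 227/390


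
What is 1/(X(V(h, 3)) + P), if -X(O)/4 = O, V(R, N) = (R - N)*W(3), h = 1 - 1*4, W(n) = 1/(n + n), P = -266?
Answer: -1/262 ≈ -0.0038168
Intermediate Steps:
W(n) = 1/(2*n)
h = -3 (h = 1 - 4 = -3)
V(R, N) = -N/6 + R/6 (V(R, N) = (R - N)*((½)/3) = (R - N)*((½)*(⅓)) = (R - N)*(⅙) = -N/6 + R/6)
X(O) = -4*O
1/(X(V(h, 3)) + P) = 1/(-4*(-⅙*3 + (⅙)*(-3)) - 266) = 1/(-4*(-½ - ½) - 266) = 1/(-4*(-1) - 266) = 1/(4 - 266) = 1/(-262) = -1/262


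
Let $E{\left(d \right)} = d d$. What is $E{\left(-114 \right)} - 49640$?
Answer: $-36644$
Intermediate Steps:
$E{\left(d \right)} = d^{2}$
$E{\left(-114 \right)} - 49640 = \left(-114\right)^{2} - 49640 = 12996 - 49640 = -36644$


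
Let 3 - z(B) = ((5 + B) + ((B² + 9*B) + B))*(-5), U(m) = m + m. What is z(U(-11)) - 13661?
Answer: -12423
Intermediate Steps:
U(m) = 2*m
z(B) = 28 + 5*B² + 55*B (z(B) = 3 - ((5 + B) + ((B² + 9*B) + B))*(-5) = 3 - ((5 + B) + (B² + 10*B))*(-5) = 3 - (5 + B² + 11*B)*(-5) = 3 - (-25 - 55*B - 5*B²) = 3 + (25 + 5*B² + 55*B) = 28 + 5*B² + 55*B)
z(U(-11)) - 13661 = (28 + 5*(2*(-11))² + 55*(2*(-11))) - 13661 = (28 + 5*(-22)² + 55*(-22)) - 13661 = (28 + 5*484 - 1210) - 13661 = (28 + 2420 - 1210) - 13661 = 1238 - 13661 = -12423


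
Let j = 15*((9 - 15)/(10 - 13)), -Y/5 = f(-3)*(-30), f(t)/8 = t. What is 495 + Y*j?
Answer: -107505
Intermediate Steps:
f(t) = 8*t
Y = -3600 (Y = -5*8*(-3)*(-30) = -(-120)*(-30) = -5*720 = -3600)
j = 30 (j = 15*(-6/(-3)) = 15*(-6*(-1/3)) = 15*2 = 30)
495 + Y*j = 495 - 3600*30 = 495 - 108000 = -107505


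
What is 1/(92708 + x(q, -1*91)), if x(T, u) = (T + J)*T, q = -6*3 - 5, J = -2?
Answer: 1/93283 ≈ 1.0720e-5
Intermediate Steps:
q = -23 (q = -18 - 5 = -23)
x(T, u) = T*(-2 + T) (x(T, u) = (T - 2)*T = (-2 + T)*T = T*(-2 + T))
1/(92708 + x(q, -1*91)) = 1/(92708 - 23*(-2 - 23)) = 1/(92708 - 23*(-25)) = 1/(92708 + 575) = 1/93283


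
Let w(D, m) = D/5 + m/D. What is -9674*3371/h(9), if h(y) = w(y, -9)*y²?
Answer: -81527635/162 ≈ -5.0326e+5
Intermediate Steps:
w(D, m) = D/5 + m/D (w(D, m) = D*(⅕) + m/D = D/5 + m/D)
h(y) = y²*(-9/y + y/5) (h(y) = (y/5 - 9/y)*y² = (-9/y + y/5)*y² = y²*(-9/y + y/5))
-9674*3371/h(9) = -9674*16855/(9*(-45 + 9²)) = -9674*16855/(9*(-45 + 81)) = -9674/(((⅕)*9*36)*(1/3371)) = -9674/((324/5)*(1/3371)) = -9674/324/16855 = -9674*16855/324 = -81527635/162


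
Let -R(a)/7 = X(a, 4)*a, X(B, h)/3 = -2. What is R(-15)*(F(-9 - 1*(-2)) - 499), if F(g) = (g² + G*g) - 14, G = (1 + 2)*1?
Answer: 305550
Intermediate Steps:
X(B, h) = -6 (X(B, h) = 3*(-2) = -6)
G = 3 (G = 3*1 = 3)
F(g) = -14 + g² + 3*g (F(g) = (g² + 3*g) - 14 = -14 + g² + 3*g)
R(a) = 42*a (R(a) = -(-42)*a = 42*a)
R(-15)*(F(-9 - 1*(-2)) - 499) = (42*(-15))*((-14 + (-9 - 1*(-2))² + 3*(-9 - 1*(-2))) - 499) = -630*((-14 + (-9 + 2)² + 3*(-9 + 2)) - 499) = -630*((-14 + (-7)² + 3*(-7)) - 499) = -630*((-14 + 49 - 21) - 499) = -630*(14 - 499) = -630*(-485) = 305550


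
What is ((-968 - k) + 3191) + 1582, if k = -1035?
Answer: 4840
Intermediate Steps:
((-968 - k) + 3191) + 1582 = ((-968 - 1*(-1035)) + 3191) + 1582 = ((-968 + 1035) + 3191) + 1582 = (67 + 3191) + 1582 = 3258 + 1582 = 4840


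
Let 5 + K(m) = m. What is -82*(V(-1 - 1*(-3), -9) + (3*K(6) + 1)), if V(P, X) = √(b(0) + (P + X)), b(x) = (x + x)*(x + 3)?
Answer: -328 - 82*I*√7 ≈ -328.0 - 216.95*I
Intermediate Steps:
K(m) = -5 + m
b(x) = 2*x*(3 + x) (b(x) = (2*x)*(3 + x) = 2*x*(3 + x))
V(P, X) = √(P + X) (V(P, X) = √(2*0*(3 + 0) + (P + X)) = √(2*0*3 + (P + X)) = √(0 + (P + X)) = √(P + X))
-82*(V(-1 - 1*(-3), -9) + (3*K(6) + 1)) = -82*(√((-1 - 1*(-3)) - 9) + (3*(-5 + 6) + 1)) = -82*(√((-1 + 3) - 9) + (3*1 + 1)) = -82*(√(2 - 9) + (3 + 1)) = -82*(√(-7) + 4) = -82*(I*√7 + 4) = -82*(4 + I*√7) = -328 - 82*I*√7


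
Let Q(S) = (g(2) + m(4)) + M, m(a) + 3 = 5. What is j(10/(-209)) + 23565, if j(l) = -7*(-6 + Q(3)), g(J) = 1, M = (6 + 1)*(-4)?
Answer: 23782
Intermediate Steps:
M = -28 (M = 7*(-4) = -28)
m(a) = 2 (m(a) = -3 + 5 = 2)
Q(S) = -25 (Q(S) = (1 + 2) - 28 = 3 - 28 = -25)
j(l) = 217 (j(l) = -7*(-6 - 25) = -7*(-31) = 217)
j(10/(-209)) + 23565 = 217 + 23565 = 23782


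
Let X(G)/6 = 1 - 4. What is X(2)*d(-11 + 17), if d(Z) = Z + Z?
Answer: -216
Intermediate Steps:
X(G) = -18 (X(G) = 6*(1 - 4) = 6*(-3) = -18)
d(Z) = 2*Z
X(2)*d(-11 + 17) = -36*(-11 + 17) = -36*6 = -18*12 = -216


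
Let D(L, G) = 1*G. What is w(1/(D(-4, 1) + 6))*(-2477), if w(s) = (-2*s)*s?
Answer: 4954/49 ≈ 101.10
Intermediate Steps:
D(L, G) = G
w(s) = -2*s**2
w(1/(D(-4, 1) + 6))*(-2477) = -2/(1 + 6)**2*(-2477) = -2*(1/7)**2*(-2477) = -2*1/49*(-2477) = -2/49*(-2477) = 4954/49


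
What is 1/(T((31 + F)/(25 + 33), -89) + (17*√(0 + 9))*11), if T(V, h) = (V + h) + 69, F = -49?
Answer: 29/15680 ≈ 0.0018495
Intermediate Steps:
T(V, h) = 69 + V + h
1/(T((31 + F)/(25 + 33), -89) + (17*√(0 + 9))*11) = 1/((69 + (31 - 49)/(25 + 33) - 89) + (17*√(0 + 9))*11) = 1/((69 - 18/58 - 89) + (17*√9)*11) = 1/((69 - 18*1/58 - 89) + (17*3)*11) = 1/((69 - 9/29 - 89) + 51*11) = 1/(-589/29 + 561) = 1/(15680/29) = 29/15680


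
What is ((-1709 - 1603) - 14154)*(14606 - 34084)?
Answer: 340202748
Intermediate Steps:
((-1709 - 1603) - 14154)*(14606 - 34084) = (-3312 - 14154)*(-19478) = -17466*(-19478) = 340202748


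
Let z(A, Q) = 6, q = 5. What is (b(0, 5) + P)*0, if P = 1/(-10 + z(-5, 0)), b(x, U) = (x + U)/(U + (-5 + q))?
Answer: 0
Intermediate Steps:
b(x, U) = (U + x)/U (b(x, U) = (x + U)/(U + (-5 + 5)) = (U + x)/(U + 0) = (U + x)/U)
P = -¼ (P = 1/(-10 + 6) = 1/(-4) = -¼ ≈ -0.25000)
(b(0, 5) + P)*0 = ((5 + 0)/5 - ¼)*0 = ((⅕)*5 - ¼)*0 = (1 - ¼)*0 = (¾)*0 = 0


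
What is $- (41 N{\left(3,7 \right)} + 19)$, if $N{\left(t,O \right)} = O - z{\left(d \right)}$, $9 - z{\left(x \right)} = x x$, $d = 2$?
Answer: $-101$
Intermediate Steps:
$z{\left(x \right)} = 9 - x^{2}$ ($z{\left(x \right)} = 9 - x x = 9 - x^{2}$)
$N{\left(t,O \right)} = -5 + O$ ($N{\left(t,O \right)} = O - \left(9 - 2^{2}\right) = O - \left(9 - 4\right) = O - 5 = -5 + O$)
$- (41 N{\left(3,7 \right)} + 19) = - (41 \left(-5 + 7\right) + 19) = - (41 \cdot 2 + 19) = - (82 + 19) = \left(-1\right) 101 = -101$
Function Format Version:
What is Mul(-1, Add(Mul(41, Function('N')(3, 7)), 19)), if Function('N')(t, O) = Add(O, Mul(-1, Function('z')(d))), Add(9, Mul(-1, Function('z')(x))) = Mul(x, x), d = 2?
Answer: -101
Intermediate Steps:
Function('z')(x) = Add(9, Mul(-1, Pow(x, 2))) (Function('z')(x) = Add(9, Mul(-1, Mul(x, x))) = Add(9, Mul(-1, Pow(x, 2))))
Function('N')(t, O) = Add(-5, O) (Function('N')(t, O) = Add(O, Mul(-1, Add(9, Mul(-1, Pow(2, 2))))) = Add(O, Mul(-1, Add(9, Mul(-1, 4)))) = Add(O, Mul(-1, Add(9, -4))) = Add(O, Mul(-1, 5)) = Add(O, -5) = Add(-5, O))
Mul(-1, Add(Mul(41, Function('N')(3, 7)), 19)) = Mul(-1, Add(Mul(41, Add(-5, 7)), 19)) = Mul(-1, Add(Mul(41, 2), 19)) = Mul(-1, Add(82, 19)) = Mul(-1, 101) = -101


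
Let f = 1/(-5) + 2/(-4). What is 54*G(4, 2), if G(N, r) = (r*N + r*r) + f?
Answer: 3051/5 ≈ 610.20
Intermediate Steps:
f = -7/10 (f = 1*(-1/5) + 2*(-1/4) = -1/5 - 1/2 = -7/10 ≈ -0.70000)
G(N, r) = -7/10 + r**2 + N*r (G(N, r) = (r*N + r*r) - 7/10 = (N*r + r**2) - 7/10 = (r**2 + N*r) - 7/10 = -7/10 + r**2 + N*r)
54*G(4, 2) = 54*(-7/10 + 2**2 + 4*2) = 54*(-7/10 + 4 + 8) = 54*(113/10) = 3051/5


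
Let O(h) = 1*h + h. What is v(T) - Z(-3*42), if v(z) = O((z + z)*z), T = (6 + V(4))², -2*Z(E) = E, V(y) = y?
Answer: 39937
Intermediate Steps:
Z(E) = -E/2
T = 100 (T = (6 + 4)² = 10² = 100)
O(h) = 2*h (O(h) = h + h = 2*h)
v(z) = 4*z² (v(z) = 2*((z + z)*z) = 2*((2*z)*z) = 2*(2*z²) = 4*z²)
v(T) - Z(-3*42) = 4*100² - (-1)*(-3*42)/2 = 4*10000 - (-1)*(-126)/2 = 40000 - 1*63 = 40000 - 63 = 39937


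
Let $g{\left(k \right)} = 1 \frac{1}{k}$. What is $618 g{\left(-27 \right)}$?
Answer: $- \frac{206}{9} \approx -22.889$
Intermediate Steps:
$g{\left(k \right)} = \frac{1}{k}$
$618 g{\left(-27 \right)} = \frac{618}{-27} = 618 \left(- \frac{1}{27}\right) = - \frac{206}{9}$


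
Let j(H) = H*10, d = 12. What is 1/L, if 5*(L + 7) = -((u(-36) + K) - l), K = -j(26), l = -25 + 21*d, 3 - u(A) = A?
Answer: 5/413 ≈ 0.012107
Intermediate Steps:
u(A) = 3 - A
j(H) = 10*H
l = 227 (l = -25 + 21*12 = -25 + 252 = 227)
K = -260 (K = -10*26 = -1*260 = -260)
L = 413/5 (L = -7 + (-(((3 - 1*(-36)) - 260) - 1*227))/5 = -7 + (-(((3 + 36) - 260) - 227))/5 = -7 + (-((39 - 260) - 227))/5 = -7 + (-(-221 - 227))/5 = -7 + (-1*(-448))/5 = -7 + (⅕)*448 = -7 + 448/5 = 413/5 ≈ 82.600)
1/L = 1/(413/5) = 5/413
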